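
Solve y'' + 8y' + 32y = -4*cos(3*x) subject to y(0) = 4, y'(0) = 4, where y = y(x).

Characteristic equation r² + 8r + 32 = 0 has discriminant (8)² - 4·(32) = -64 < 0, so r = -4 ± 4i.
Hence y_h = C1*cos(4*x)*exp(-4*x) + C2*exp(-4*x)*sin(4*x).
Try y_p = A*cos(3*x) + B*sin(3*x). Substituting and equating the coefficients of cos(3x) and sin(3x) gives A = -92/1105, B = -96/1105, so y_p = -96*sin(3*x)/1105 - 92*cos(3*x)/1105.
General solution: y = -96*sin(3*x)/1105 - 92*cos(3*x)/1105 + C1*cos(4*x)*exp(-4*x) + C2*exp(-4*x)*sin(4*x).
Apply the initial conditions: y(0) = -92/1105 + C1 = 4 and y'(0) = -288/1105 - 4*C1 + 4*C2 = 4. Solving gives C1 = 4512/1105, C2 = 5689/1105.

y = -96*sin(3*x)/1105 - 92*cos(3*x)/1105 + 4512*cos(4*x)*exp(-4*x)/1105 + 5689*exp(-4*x)*sin(4*x)/1105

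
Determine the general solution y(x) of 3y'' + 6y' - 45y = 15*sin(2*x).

y = -95*sin(2*x)/377 - 20*cos(2*x)/377 + C1*exp(3*x) + C2*exp(-5*x)

Divide through by 3: y'' + 2y' - 15y = 5*sin(2*x).
Characteristic equation r² + 2r - 15 = 0 factors as (r - 3)(r + 5) = 0, so r = 3, -5.
Hence y_h = C1*exp(3*x) + C2*exp(-5*x).
Try y_p = A*cos(2*x) + B*sin(2*x). Substituting and equating the coefficients of cos(2x) and sin(2x) gives A = -20/377, B = -95/377, so y_p = -95*sin(2*x)/377 - 20*cos(2*x)/377.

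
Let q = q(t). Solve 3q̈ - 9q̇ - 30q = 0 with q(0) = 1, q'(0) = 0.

q = 2*exp(5*t)/7 + 5*exp(-2*t)/7

Divide through by 3: q'' - 3q' - 10q = 0.
Characteristic equation r² - 3r - 10 = 0 factors as (r - 5)(r + 2) = 0, so r = 5, -2.
Hence q_h = C1*exp(5*t) + C2*exp(-2*t).
Apply the initial conditions: q(0) = C1 + C2 = 1 and q'(0) = -2*C2 + 5*C1 = 0. Solving gives C1 = 2/7, C2 = 5/7.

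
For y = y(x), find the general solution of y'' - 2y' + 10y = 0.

Characteristic equation r² - 2r + 10 = 0 has discriminant (-2)² - 4·(10) = -36 < 0, so r = 1 ± 3i.
Hence y_h = C1*cos(3*x)*exp(x) + C2*exp(x)*sin(3*x).

y = C1*cos(3*x)*exp(x) + C2*exp(x)*sin(3*x)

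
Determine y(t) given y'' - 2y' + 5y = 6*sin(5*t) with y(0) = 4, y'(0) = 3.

y = -6*sin(5*t)/25 + 3*cos(5*t)/25 + 4*exp(t)*sin(2*t)/25 + 97*cos(2*t)*exp(t)/25

Characteristic equation r² - 2r + 5 = 0 has discriminant (-2)² - 4·(5) = -16 < 0, so r = 1 ± 2i.
Hence y_h = C1*cos(2*t)*exp(t) + C2*exp(t)*sin(2*t).
Try y_p = A*cos(5*t) + B*sin(5*t). Substituting and equating the coefficients of cos(5t) and sin(5t) gives A = 3/25, B = -6/25, so y_p = -6*sin(5*t)/25 + 3*cos(5*t)/25.
General solution: y = -6*sin(5*t)/25 + 3*cos(5*t)/25 + C1*cos(2*t)*exp(t) + C2*exp(t)*sin(2*t).
Apply the initial conditions: y(0) = 3/25 + C1 = 4 and y'(0) = -6/5 + C1 + 2*C2 = 3. Solving gives C1 = 97/25, C2 = 4/25.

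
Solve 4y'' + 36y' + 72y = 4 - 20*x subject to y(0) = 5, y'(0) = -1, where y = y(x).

y = 7/36 - 493*exp(-6*x)/108 - 5*x/18 + 253*exp(-3*x)/27

Divide through by 4: y'' + 9y' + 18y = 1 - 5*x.
Characteristic equation r² + 9r + 18 = 0 factors as (r + 6)(r + 3) = 0, so r = -6, -3.
Hence y_h = C1*exp(-6*x) + C2*exp(-3*x).
For the particular solution try y_p = A0 + A1*x. Substituting and matching coefficients of each power of x gives A0 = 7/36, A1 = -5/18, so y_p = 7/36 - 5*x/18.
General solution: y = 7/36 - 5*x/18 + C1*exp(-6*x) + C2*exp(-3*x).
Apply the initial conditions: y(0) = 7/36 + C1 + C2 = 5 and y'(0) = -5/18 - 6*C1 - 3*C2 = -1. Solving gives C1 = -493/108, C2 = 253/27.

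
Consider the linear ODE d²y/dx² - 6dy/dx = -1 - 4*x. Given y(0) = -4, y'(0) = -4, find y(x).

y = -355/108 - 77*exp(6*x)/108 + x**2/3 + 5*x/18

Characteristic equation r² - 6r = 0 factors as (r - 6)r = 0, so r = 6, 0.
Hence y_h = C1*exp(6*x) + C2.
Since 0 is a characteristic root (multiplicity 1), multiply the polynomial trial by x: try y_p = x*(A0 + A1*x). Substituting and matching coefficients of each power of x gives A0 = 5/18, A1 = 1/3, so y_p = x^2/3 + 5*x/18.
General solution: y = C2 + x^2/3 + 5*x/18 + C1*exp(6*x).
Apply the initial conditions: y(0) = C1 + C2 = -4 and y'(0) = 5/18 + 6*C1 = -4. Solving gives C1 = -77/108, C2 = -355/108.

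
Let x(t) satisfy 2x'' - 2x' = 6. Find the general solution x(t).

Divide through by 2: x'' - x' = 3.
Characteristic equation r² - r = 0 factors as (r - 1)r = 0, so r = 1, 0.
Hence x_h = C1*exp(t) + C2.
Since 0 is a characteristic root (multiplicity 1), multiply the polynomial trial by t: try x_p = A0*t. Substituting and matching coefficients of each power of t gives A0 = -3, so x_p = -3*t.

x = C2 - 3*t + C1*exp(t)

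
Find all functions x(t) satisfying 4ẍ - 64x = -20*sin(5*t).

Divide through by 4: x'' - 16x = -5*sin(5*t).
Characteristic equation r² - 16 = 0 factors as (r - 4)(r + 4) = 0, so r = 4, -4.
Hence x_h = C1*exp(4*t) + C2*exp(-4*t).
Try x_p = A*cos(5*t) + B*sin(5*t). Substituting and equating the coefficients of cos(5t) and sin(5t) gives A = 0, B = 5/41, so x_p = 5*sin(5*t)/41.

x = 5*sin(5*t)/41 + C1*exp(4*t) + C2*exp(-4*t)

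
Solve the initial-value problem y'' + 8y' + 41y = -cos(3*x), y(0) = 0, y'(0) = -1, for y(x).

y = -3*sin(3*x)/200 - cos(3*x)/50 - 7*exp(-4*x)*sin(5*x)/40 + cos(5*x)*exp(-4*x)/50

Characteristic equation r² + 8r + 41 = 0 has discriminant (8)² - 4·(41) = -100 < 0, so r = -4 ± 5i.
Hence y_h = C1*cos(5*x)*exp(-4*x) + C2*exp(-4*x)*sin(5*x).
Try y_p = A*cos(3*x) + B*sin(3*x). Substituting and equating the coefficients of cos(3x) and sin(3x) gives A = -1/50, B = -3/200, so y_p = -3*sin(3*x)/200 - cos(3*x)/50.
General solution: y = -3*sin(3*x)/200 - cos(3*x)/50 + C1*cos(5*x)*exp(-4*x) + C2*exp(-4*x)*sin(5*x).
Apply the initial conditions: y(0) = -1/50 + C1 = 0 and y'(0) = -9/200 - 4*C1 + 5*C2 = -1. Solving gives C1 = 1/50, C2 = -7/40.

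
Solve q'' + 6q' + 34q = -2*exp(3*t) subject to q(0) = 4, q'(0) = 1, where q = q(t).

Characteristic equation r² + 6r + 34 = 0 has discriminant (6)² - 4·(34) = -100 < 0, so r = -3 ± 5i.
Hence q_h = C1*cos(5*t)*exp(-3*t) + C2*exp(-3*t)*sin(5*t).
Try q_p = A*exp(3*t). Substituting into the equation and dividing by exp(3*t) gives A = -2/61, so q_p = -2*exp(3*t)/61.
General solution: q = -2*exp(3*t)/61 + C1*cos(5*t)*exp(-3*t) + C2*exp(-3*t)*sin(5*t).
Apply the initial conditions: q(0) = -2/61 + C1 = 4 and q'(0) = -6/61 - 3*C1 + 5*C2 = 1. Solving gives C1 = 246/61, C2 = 161/61.

q = -2*exp(3*t)/61 + 161*exp(-3*t)*sin(5*t)/61 + 246*cos(5*t)*exp(-3*t)/61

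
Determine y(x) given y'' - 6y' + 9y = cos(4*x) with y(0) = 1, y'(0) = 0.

y = -24*sin(4*x)/625 - 7*cos(4*x)/625 + 632*exp(3*x)/625 - 72*x*exp(3*x)/25

Characteristic equation r² - 6r + 9 = 0 has discriminant (-6)² - 4·(9) = 0, so r = 3 is a repeated root.
Hence y_h = (C1 + C2*x)*exp(3*x).
Try y_p = A*cos(4*x) + B*sin(4*x). Substituting and equating the coefficients of cos(4x) and sin(4x) gives A = -7/625, B = -24/625, so y_p = -24*sin(4*x)/625 - 7*cos(4*x)/625.
General solution: y = -24*sin(4*x)/625 - 7*cos(4*x)/625 + C1*exp(3*x) + C2*x*exp(3*x).
Apply the initial conditions: y(0) = -7/625 + C1 = 1 and y'(0) = -96/625 + C2 + 3*C1 = 0. Solving gives C1 = 632/625, C2 = -72/25.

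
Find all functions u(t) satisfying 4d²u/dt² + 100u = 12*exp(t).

Divide through by 4: u'' + 25u = 3*exp(t).
Characteristic equation r² + 25 = 0 has discriminant (0)² - 4·(25) = -100 < 0, so r = ± 5i.
Hence u_h = C1*cos(5*t) + C2*sin(5*t).
Try u_p = A*exp(t). Substituting into the equation and dividing by exp(t) gives A = 3/26, so u_p = 3*exp(t)/26.

u = 3*exp(t)/26 + C1*cos(5*t) + C2*sin(5*t)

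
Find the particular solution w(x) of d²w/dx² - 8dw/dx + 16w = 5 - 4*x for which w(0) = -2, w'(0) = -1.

Characteristic equation r² - 8r + 16 = 0 has discriminant (-8)² - 4·(16) = 0, so r = 4 is a repeated root.
Hence w_h = (C1 + C2*x)*exp(4*x).
For the particular solution try w_p = A0 + A1*x. Substituting and matching coefficients of each power of x gives A0 = 3/16, A1 = -1/4, so w_p = 3/16 - x/4.
General solution: w = 3/16 - x/4 + C1*exp(4*x) + C2*x*exp(4*x).
Apply the initial conditions: w(0) = 3/16 + C1 = -2 and w'(0) = -1/4 + C2 + 4*C1 = -1. Solving gives C1 = -35/16, C2 = 8.

w = 3/16 - 35*exp(4*x)/16 - x/4 + 8*x*exp(4*x)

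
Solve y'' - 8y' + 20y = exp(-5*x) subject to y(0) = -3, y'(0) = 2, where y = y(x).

Characteristic equation r² - 8r + 20 = 0 has discriminant (-8)² - 4·(20) = -16 < 0, so r = 4 ± 2i.
Hence y_h = C1*cos(2*x)*exp(4*x) + C2*exp(4*x)*sin(2*x).
Try y_p = A*exp(-5*x). Substituting into the equation and dividing by exp(-5*x) gives A = 1/85, so y_p = exp(-5*x)/85.
General solution: y = exp(-5*x)/85 + C1*cos(2*x)*exp(4*x) + C2*exp(4*x)*sin(2*x).
Apply the initial conditions: y(0) = 1/85 + C1 = -3 and y'(0) = -1/17 + 2*C2 + 4*C1 = 2. Solving gives C1 = -256/85, C2 = 1199/170.

y = exp(-5*x)/85 - 256*cos(2*x)*exp(4*x)/85 + 1199*exp(4*x)*sin(2*x)/170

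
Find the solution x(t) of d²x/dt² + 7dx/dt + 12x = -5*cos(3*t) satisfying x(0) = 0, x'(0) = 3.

Characteristic equation r² + 7r + 12 = 0 factors as (r + 3)(r + 4) = 0, so r = -3, -4.
Hence x_h = C1*exp(-3*t) + C2*exp(-4*t).
Try x_p = A*cos(3*t) + B*sin(3*t). Substituting and equating the coefficients of cos(3t) and sin(3t) gives A = -1/30, B = -7/30, so x_p = -7*sin(3*t)/30 - cos(3*t)/30.
General solution: x = -7*sin(3*t)/30 - cos(3*t)/30 + C1*exp(-3*t) + C2*exp(-4*t).
Apply the initial conditions: x(0) = -1/30 + C1 + C2 = 0 and x'(0) = -7/10 - 4*C2 - 3*C1 = 3. Solving gives C1 = 23/6, C2 = -19/5.

x = -19*exp(-4*t)/5 - 7*sin(3*t)/30 - cos(3*t)/30 + 23*exp(-3*t)/6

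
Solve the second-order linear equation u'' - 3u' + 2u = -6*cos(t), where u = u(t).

u = -3*cos(t)/5 + 9*sin(t)/5 + C1*exp(2*t) + C2*exp(t)

Characteristic equation r² - 3r + 2 = 0 factors as (r - 2)(r - 1) = 0, so r = 2, 1.
Hence u_h = C1*exp(2*t) + C2*exp(t).
Try u_p = A*cos(t) + B*sin(t). Substituting and equating the coefficients of cos(t) and sin(t) gives A = -3/5, B = 9/5, so u_p = -3*cos(t)/5 + 9*sin(t)/5.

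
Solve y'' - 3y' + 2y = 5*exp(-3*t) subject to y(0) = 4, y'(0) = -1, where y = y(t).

y = -4*exp(2*t) + exp(-3*t)/4 + 31*exp(t)/4

Characteristic equation r² - 3r + 2 = 0 factors as (r - 2)(r - 1) = 0, so r = 2, 1.
Hence y_h = C1*exp(2*t) + C2*exp(t).
Try y_p = A*exp(-3*t). Substituting into the equation and dividing by exp(-3*t) gives A = 1/4, so y_p = exp(-3*t)/4.
General solution: y = exp(-3*t)/4 + C1*exp(2*t) + C2*exp(t).
Apply the initial conditions: y(0) = 1/4 + C1 + C2 = 4 and y'(0) = -3/4 + C2 + 2*C1 = -1. Solving gives C1 = -4, C2 = 31/4.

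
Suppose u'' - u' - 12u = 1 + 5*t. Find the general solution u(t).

u = -7/144 - 5*t/12 + C1*exp(4*t) + C2*exp(-3*t)

Characteristic equation r² - r - 12 = 0 factors as (r - 4)(r + 3) = 0, so r = 4, -3.
Hence u_h = C1*exp(4*t) + C2*exp(-3*t).
For the particular solution try u_p = A0 + A1*t. Substituting and matching coefficients of each power of t gives A0 = -7/144, A1 = -5/12, so u_p = -7/144 - 5*t/12.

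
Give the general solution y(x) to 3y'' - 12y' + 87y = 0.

Divide through by 3: y'' - 4y' + 29y = 0.
Characteristic equation r² - 4r + 29 = 0 has discriminant (-4)² - 4·(29) = -100 < 0, so r = 2 ± 5i.
Hence y_h = C1*cos(5*x)*exp(2*x) + C2*exp(2*x)*sin(5*x).

y = C1*cos(5*x)*exp(2*x) + C2*exp(2*x)*sin(5*x)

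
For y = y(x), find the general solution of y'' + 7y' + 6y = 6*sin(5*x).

Characteristic equation r² + 7r + 6 = 0 factors as (r + 1)(r + 6) = 0, so r = -1, -6.
Hence y_h = C1*exp(-x) + C2*exp(-6*x).
Try y_p = A*cos(5*x) + B*sin(5*x). Substituting and equating the coefficients of cos(5x) and sin(5x) gives A = -105/793, B = -57/793, so y_p = -105*cos(5*x)/793 - 57*sin(5*x)/793.

y = -105*cos(5*x)/793 - 57*sin(5*x)/793 + C1*exp(-x) + C2*exp(-6*x)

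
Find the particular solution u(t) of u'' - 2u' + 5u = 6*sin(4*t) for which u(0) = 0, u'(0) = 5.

Characteristic equation r² - 2r + 5 = 0 has discriminant (-2)² - 4·(5) = -16 < 0, so r = 1 ± 2i.
Hence u_h = C1*cos(2*t)*exp(t) + C2*exp(t)*sin(2*t).
Try u_p = A*cos(4*t) + B*sin(4*t). Substituting and equating the coefficients of cos(4t) and sin(4t) gives A = 48/185, B = -66/185, so u_p = -66*sin(4*t)/185 + 48*cos(4*t)/185.
General solution: u = -66*sin(4*t)/185 + 48*cos(4*t)/185 + C1*cos(2*t)*exp(t) + C2*exp(t)*sin(2*t).
Apply the initial conditions: u(0) = 48/185 + C1 = 0 and u'(0) = -264/185 + C1 + 2*C2 = 5. Solving gives C1 = -48/185, C2 = 1237/370.

u = -66*sin(4*t)/185 + 48*cos(4*t)/185 - 48*cos(2*t)*exp(t)/185 + 1237*exp(t)*sin(2*t)/370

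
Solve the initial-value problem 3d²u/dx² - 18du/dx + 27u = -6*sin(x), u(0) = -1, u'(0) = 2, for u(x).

Divide through by 3: u'' - 6u' + 9u = -2*sin(x).
Characteristic equation r² - 6r + 9 = 0 has discriminant (-6)² - 4·(9) = 0, so r = 3 is a repeated root.
Hence u_h = (C1 + C2*x)*exp(3*x).
Try u_p = A*cos(x) + B*sin(x). Substituting and equating the coefficients of cos(x) and sin(x) gives A = -3/25, B = -4/25, so u_p = -4*sin(x)/25 - 3*cos(x)/25.
General solution: u = -4*sin(x)/25 - 3*cos(x)/25 + C1*exp(3*x) + C2*x*exp(3*x).
Apply the initial conditions: u(0) = -3/25 + C1 = -1 and u'(0) = -4/25 + C2 + 3*C1 = 2. Solving gives C1 = -22/25, C2 = 24/5.

u = -22*exp(3*x)/25 - 4*sin(x)/25 - 3*cos(x)/25 + 24*x*exp(3*x)/5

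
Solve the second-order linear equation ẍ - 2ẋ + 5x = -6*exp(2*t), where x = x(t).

x = -6*exp(2*t)/5 + C1*cos(2*t)*exp(t) + C2*exp(t)*sin(2*t)

Characteristic equation r² - 2r + 5 = 0 has discriminant (-2)² - 4·(5) = -16 < 0, so r = 1 ± 2i.
Hence x_h = C1*cos(2*t)*exp(t) + C2*exp(t)*sin(2*t).
Try x_p = A*exp(2*t). Substituting into the equation and dividing by exp(2*t) gives A = -6/5, so x_p = -6*exp(2*t)/5.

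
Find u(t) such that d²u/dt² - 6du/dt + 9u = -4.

Characteristic equation r² - 6r + 9 = 0 has discriminant (-6)² - 4·(9) = 0, so r = 3 is a repeated root.
Hence u_h = (C1 + C2*t)*exp(3*t).
For the particular solution try u_p = A0. Substituting and matching coefficients of each power of t gives A0 = -4/9, so u_p = -4/9.

u = -4/9 + C1*exp(3*t) + C2*t*exp(3*t)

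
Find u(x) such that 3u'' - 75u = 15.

Divide through by 3: u'' - 25u = 5.
Characteristic equation r² - 25 = 0 factors as (r - 5)(r + 5) = 0, so r = 5, -5.
Hence u_h = C1*exp(5*x) + C2*exp(-5*x).
For the particular solution try u_p = A0. Substituting and matching coefficients of each power of x gives A0 = -1/5, so u_p = -1/5.

u = -1/5 + C1*exp(5*x) + C2*exp(-5*x)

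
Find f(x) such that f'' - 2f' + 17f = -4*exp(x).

Characteristic equation r² - 2r + 17 = 0 has discriminant (-2)² - 4·(17) = -64 < 0, so r = 1 ± 4i.
Hence f_h = C1*cos(4*x)*exp(x) + C2*exp(x)*sin(4*x).
Try f_p = A*exp(x). Substituting into the equation and dividing by exp(x) gives A = -1/4, so f_p = -exp(x)/4.

f = -exp(x)/4 + C1*cos(4*x)*exp(x) + C2*exp(x)*sin(4*x)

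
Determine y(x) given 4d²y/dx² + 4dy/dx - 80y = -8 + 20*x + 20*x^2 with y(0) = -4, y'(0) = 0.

y = 49/800 - 641*exp(4*x)/288 - 413*exp(-5*x)/225 - 11*x/40 - x**2/4

Divide through by 4: y'' + y' - 20y = -2 + 5*x + 5*x^2.
Characteristic equation r² + r - 20 = 0 factors as (r - 4)(r + 5) = 0, so r = 4, -5.
Hence y_h = C1*exp(4*x) + C2*exp(-5*x).
For the particular solution try y_p = A0 + A1*x + A2*x^2. Substituting and matching coefficients of each power of x gives A0 = 49/800, A1 = -11/40, A2 = -1/4, so y_p = 49/800 - 11*x/40 - x^2/4.
General solution: y = 49/800 - 11*x/40 - x^2/4 + C1*exp(4*x) + C2*exp(-5*x).
Apply the initial conditions: y(0) = 49/800 + C1 + C2 = -4 and y'(0) = -11/40 - 5*C2 + 4*C1 = 0. Solving gives C1 = -641/288, C2 = -413/225.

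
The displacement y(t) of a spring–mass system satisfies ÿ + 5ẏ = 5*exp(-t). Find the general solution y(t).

Characteristic equation r² + 5r = 0 factors as (r + 5)r = 0, so r = -5, 0.
Hence y_h = C1*exp(-5*t) + C2.
Try y_p = A*exp(-t). Substituting into the equation and dividing by exp(-t) gives A = -5/4, so y_p = -5*exp(-t)/4.

y = C2 - 5*exp(-t)/4 + C1*exp(-5*t)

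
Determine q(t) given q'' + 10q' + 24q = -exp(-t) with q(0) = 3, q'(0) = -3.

Characteristic equation r² + 10r + 24 = 0 factors as (r + 6)(r + 4) = 0, so r = -6, -4.
Hence q_h = C1*exp(-6*t) + C2*exp(-4*t).
Try q_p = A*exp(-t). Substituting into the equation and dividing by exp(-t) gives A = -1/15, so q_p = -exp(-t)/15.
General solution: q = -exp(-t)/15 + C1*exp(-6*t) + C2*exp(-4*t).
Apply the initial conditions: q(0) = -1/15 + C1 + C2 = 3 and q'(0) = 1/15 - 6*C1 - 4*C2 = -3. Solving gives C1 = -23/5, C2 = 23/3.

q = -23*exp(-6*t)/5 - exp(-t)/15 + 23*exp(-4*t)/3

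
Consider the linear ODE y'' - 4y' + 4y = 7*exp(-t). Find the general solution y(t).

Characteristic equation r² - 4r + 4 = 0 has discriminant (-4)² - 4·(4) = 0, so r = 2 is a repeated root.
Hence y_h = (C1 + C2*t)*exp(2*t).
Try y_p = A*exp(-t). Substituting into the equation and dividing by exp(-t) gives A = 7/9, so y_p = 7*exp(-t)/9.

y = 7*exp(-t)/9 + C1*exp(2*t) + C2*t*exp(2*t)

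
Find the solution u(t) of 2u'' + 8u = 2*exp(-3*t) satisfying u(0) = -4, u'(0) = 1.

Divide through by 2: u'' + 4u = exp(-3*t).
Characteristic equation r² + 4 = 0 has discriminant (0)² - 4·(4) = -16 < 0, so r = ± 2i.
Hence u_h = C1*cos(2*t) + C2*sin(2*t).
Try u_p = A*exp(-3*t). Substituting into the equation and dividing by exp(-3*t) gives A = 1/13, so u_p = exp(-3*t)/13.
General solution: u = exp(-3*t)/13 + C1*cos(2*t) + C2*sin(2*t).
Apply the initial conditions: u(0) = 1/13 + C1 = -4 and u'(0) = -3/13 + 2*C2 = 1. Solving gives C1 = -53/13, C2 = 8/13.

u = -53*cos(2*t)/13 + exp(-3*t)/13 + 8*sin(2*t)/13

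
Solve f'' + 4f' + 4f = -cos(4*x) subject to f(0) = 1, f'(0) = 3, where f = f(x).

f = -sin(4*x)/25 + 3*cos(4*x)/100 + 97*exp(-2*x)/100 + 51*x*exp(-2*x)/10

Characteristic equation r² + 4r + 4 = 0 has discriminant (4)² - 4·(4) = 0, so r = -2 is a repeated root.
Hence f_h = (C1 + C2*x)*exp(-2*x).
Try f_p = A*cos(4*x) + B*sin(4*x). Substituting and equating the coefficients of cos(4x) and sin(4x) gives A = 3/100, B = -1/25, so f_p = -sin(4*x)/25 + 3*cos(4*x)/100.
General solution: f = -sin(4*x)/25 + 3*cos(4*x)/100 + C1*exp(-2*x) + C2*x*exp(-2*x).
Apply the initial conditions: f(0) = 3/100 + C1 = 1 and f'(0) = -4/25 + C2 - 2*C1 = 3. Solving gives C1 = 97/100, C2 = 51/10.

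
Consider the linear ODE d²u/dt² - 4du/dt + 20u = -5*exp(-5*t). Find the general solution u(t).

Characteristic equation r² - 4r + 20 = 0 has discriminant (-4)² - 4·(20) = -64 < 0, so r = 2 ± 4i.
Hence u_h = C1*cos(4*t)*exp(2*t) + C2*exp(2*t)*sin(4*t).
Try u_p = A*exp(-5*t). Substituting into the equation and dividing by exp(-5*t) gives A = -1/13, so u_p = -exp(-5*t)/13.

u = -exp(-5*t)/13 + C1*cos(4*t)*exp(2*t) + C2*exp(2*t)*sin(4*t)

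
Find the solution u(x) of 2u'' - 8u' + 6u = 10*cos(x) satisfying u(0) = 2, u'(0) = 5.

Divide through by 2: u'' - 4u' + 3u = 5*cos(x).
Characteristic equation r² - 4r + 3 = 0 factors as (r - 3)(r - 1) = 0, so r = 3, 1.
Hence u_h = C1*exp(3*x) + C2*exp(x).
Try u_p = A*cos(x) + B*sin(x). Substituting and equating the coefficients of cos(x) and sin(x) gives A = 1/2, B = -1, so u_p = cos(x)/2 - sin(x).
General solution: u = cos(x)/2 - sin(x) + C1*exp(3*x) + C2*exp(x).
Apply the initial conditions: u(0) = 1/2 + C1 + C2 = 2 and u'(0) = -1 + C2 + 3*C1 = 5. Solving gives C1 = 9/4, C2 = -3/4.

u = cos(x)/2 - sin(x) - 3*exp(x)/4 + 9*exp(3*x)/4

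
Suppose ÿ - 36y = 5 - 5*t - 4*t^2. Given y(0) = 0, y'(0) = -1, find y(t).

y = -43/324 - 37*exp(6*t)/1296 + t**2/9 + 5*t/36 + 209*exp(-6*t)/1296

Characteristic equation r² - 36 = 0 factors as (r + 6)(r - 6) = 0, so r = -6, 6.
Hence y_h = C1*exp(-6*t) + C2*exp(6*t).
For the particular solution try y_p = A0 + A1*t + A2*t^2. Substituting and matching coefficients of each power of t gives A0 = -43/324, A1 = 5/36, A2 = 1/9, so y_p = -43/324 + t^2/9 + 5*t/36.
General solution: y = -43/324 + t^2/9 + 5*t/36 + C1*exp(-6*t) + C2*exp(6*t).
Apply the initial conditions: y(0) = -43/324 + C1 + C2 = 0 and y'(0) = 5/36 - 6*C1 + 6*C2 = -1. Solving gives C1 = 209/1296, C2 = -37/1296.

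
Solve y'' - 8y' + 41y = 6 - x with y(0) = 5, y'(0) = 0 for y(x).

y = 238/1681 - x/41 - 32627*exp(4*x)*sin(5*x)/8405 + 8167*cos(5*x)*exp(4*x)/1681

Characteristic equation r² - 8r + 41 = 0 has discriminant (-8)² - 4·(41) = -100 < 0, so r = 4 ± 5i.
Hence y_h = C1*cos(5*x)*exp(4*x) + C2*exp(4*x)*sin(5*x).
For the particular solution try y_p = A0 + A1*x. Substituting and matching coefficients of each power of x gives A0 = 238/1681, A1 = -1/41, so y_p = 238/1681 - x/41.
General solution: y = 238/1681 - x/41 + C1*cos(5*x)*exp(4*x) + C2*exp(4*x)*sin(5*x).
Apply the initial conditions: y(0) = 238/1681 + C1 = 5 and y'(0) = -1/41 + 4*C1 + 5*C2 = 0. Solving gives C1 = 8167/1681, C2 = -32627/8405.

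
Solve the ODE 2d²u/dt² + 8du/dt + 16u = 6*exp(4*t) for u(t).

Divide through by 2: u'' + 4u' + 8u = 3*exp(4*t).
Characteristic equation r² + 4r + 8 = 0 has discriminant (4)² - 4·(8) = -16 < 0, so r = -2 ± 2i.
Hence u_h = C1*cos(2*t)*exp(-2*t) + C2*exp(-2*t)*sin(2*t).
Try u_p = A*exp(4*t). Substituting into the equation and dividing by exp(4*t) gives A = 3/40, so u_p = 3*exp(4*t)/40.

u = 3*exp(4*t)/40 + C1*cos(2*t)*exp(-2*t) + C2*exp(-2*t)*sin(2*t)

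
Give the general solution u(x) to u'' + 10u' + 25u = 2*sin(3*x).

u = -15*cos(3*x)/289 + 8*sin(3*x)/289 + C1*exp(-5*x) + C2*x*exp(-5*x)

Characteristic equation r² + 10r + 25 = 0 has discriminant (10)² - 4·(25) = 0, so r = -5 is a repeated root.
Hence u_h = (C1 + C2*x)*exp(-5*x).
Try u_p = A*cos(3*x) + B*sin(3*x). Substituting and equating the coefficients of cos(3x) and sin(3x) gives A = -15/289, B = 8/289, so u_p = -15*cos(3*x)/289 + 8*sin(3*x)/289.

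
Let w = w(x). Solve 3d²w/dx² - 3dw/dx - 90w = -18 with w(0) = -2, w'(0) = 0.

w = 1/5 - exp(6*x) - 6*exp(-5*x)/5

Divide through by 3: w'' - w' - 30w = -6.
Characteristic equation r² - r - 30 = 0 factors as (r + 5)(r - 6) = 0, so r = -5, 6.
Hence w_h = C1*exp(-5*x) + C2*exp(6*x).
For the particular solution try w_p = A0. Substituting and matching coefficients of each power of x gives A0 = 1/5, so w_p = 1/5.
General solution: w = 1/5 + C1*exp(-5*x) + C2*exp(6*x).
Apply the initial conditions: w(0) = 1/5 + C1 + C2 = -2 and w'(0) = -5*C1 + 6*C2 = 0. Solving gives C1 = -6/5, C2 = -1.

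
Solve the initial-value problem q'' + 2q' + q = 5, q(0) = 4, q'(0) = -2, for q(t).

q = 5 - exp(-t) - 3*t*exp(-t)

Characteristic equation r² + 2r + 1 = 0 has discriminant (2)² - 4·(1) = 0, so r = -1 is a repeated root.
Hence q_h = (C1 + C2*t)*exp(-t).
For the particular solution try q_p = A0. Substituting and matching coefficients of each power of t gives A0 = 5, so q_p = 5.
General solution: q = 5 + C1*exp(-t) + C2*t*exp(-t).
Apply the initial conditions: q(0) = 5 + C1 = 4 and q'(0) = C2 - C1 = -2. Solving gives C1 = -1, C2 = -3.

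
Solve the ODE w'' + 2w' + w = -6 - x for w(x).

Characteristic equation r² + 2r + 1 = 0 has discriminant (2)² - 4·(1) = 0, so r = -1 is a repeated root.
Hence w_h = (C1 + C2*x)*exp(-x).
For the particular solution try w_p = A0 + A1*x. Substituting and matching coefficients of each power of x gives A0 = -4, A1 = -1, so w_p = -4 - x.

w = -4 - x + C1*exp(-x) + C2*x*exp(-x)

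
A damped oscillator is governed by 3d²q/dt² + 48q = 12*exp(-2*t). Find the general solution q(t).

Divide through by 3: q'' + 16q = 4*exp(-2*t).
Characteristic equation r² + 16 = 0 has discriminant (0)² - 4·(16) = -64 < 0, so r = ± 4i.
Hence q_h = C1*cos(4*t) + C2*sin(4*t).
Try q_p = A*exp(-2*t). Substituting into the equation and dividing by exp(-2*t) gives A = 1/5, so q_p = exp(-2*t)/5.

q = exp(-2*t)/5 + C1*cos(4*t) + C2*sin(4*t)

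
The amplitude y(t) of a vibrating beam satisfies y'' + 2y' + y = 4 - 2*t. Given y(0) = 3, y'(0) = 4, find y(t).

y = 8 - 5*exp(-t) - 2*t + t*exp(-t)

Characteristic equation r² + 2r + 1 = 0 has discriminant (2)² - 4·(1) = 0, so r = -1 is a repeated root.
Hence y_h = (C1 + C2*t)*exp(-t).
For the particular solution try y_p = A0 + A1*t. Substituting and matching coefficients of each power of t gives A0 = 8, A1 = -2, so y_p = 8 - 2*t.
General solution: y = 8 - 2*t + C1*exp(-t) + C2*t*exp(-t).
Apply the initial conditions: y(0) = 8 + C1 = 3 and y'(0) = -2 + C2 - C1 = 4. Solving gives C1 = -5, C2 = 1.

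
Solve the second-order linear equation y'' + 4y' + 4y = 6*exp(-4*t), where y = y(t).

Characteristic equation r² + 4r + 4 = 0 has discriminant (4)² - 4·(4) = 0, so r = -2 is a repeated root.
Hence y_h = (C1 + C2*t)*exp(-2*t).
Try y_p = A*exp(-4*t). Substituting into the equation and dividing by exp(-4*t) gives A = 3/2, so y_p = 3*exp(-4*t)/2.

y = 3*exp(-4*t)/2 + C1*exp(-2*t) + C2*t*exp(-2*t)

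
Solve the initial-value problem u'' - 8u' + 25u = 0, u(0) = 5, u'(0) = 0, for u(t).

Characteristic equation r² - 8r + 25 = 0 has discriminant (-8)² - 4·(25) = -36 < 0, so r = 4 ± 3i.
Hence u_h = C1*cos(3*t)*exp(4*t) + C2*exp(4*t)*sin(3*t).
Apply the initial conditions: u(0) = C1 = 5 and u'(0) = 3*C2 + 4*C1 = 0. Solving gives C1 = 5, C2 = -20/3.

u = 5*cos(3*t)*exp(4*t) - 20*exp(4*t)*sin(3*t)/3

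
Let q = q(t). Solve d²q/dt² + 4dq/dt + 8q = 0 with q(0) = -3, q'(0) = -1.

Characteristic equation r² + 4r + 8 = 0 has discriminant (4)² - 4·(8) = -16 < 0, so r = -2 ± 2i.
Hence q_h = C1*cos(2*t)*exp(-2*t) + C2*exp(-2*t)*sin(2*t).
Apply the initial conditions: q(0) = C1 = -3 and q'(0) = -2*C1 + 2*C2 = -1. Solving gives C1 = -3, C2 = -7/2.

q = -3*cos(2*t)*exp(-2*t) - 7*exp(-2*t)*sin(2*t)/2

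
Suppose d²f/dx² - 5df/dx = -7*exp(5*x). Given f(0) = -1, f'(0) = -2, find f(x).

f = -22/25 - 3*exp(5*x)/25 - 7*x*exp(5*x)/5

Characteristic equation r² - 5r = 0 factors as (r - 5)r = 0, so r = 5, 0.
Hence f_h = C1*exp(5*x) + C2.
Since exp(5*x) solves the homogeneous equation (r = 5 is a root of multiplicity 1), multiply the trial by x. Try f_p = A*x*exp(5*x). Substituting into the equation and dividing by exp(5*x) gives A = -7/5, so f_p = -7*x*exp(5*x)/5.
General solution: f = C2 + C1*exp(5*x) - 7*x*exp(5*x)/5.
Apply the initial conditions: f(0) = C1 + C2 = -1 and f'(0) = -7/5 + 5*C1 = -2. Solving gives C1 = -3/25, C2 = -22/25.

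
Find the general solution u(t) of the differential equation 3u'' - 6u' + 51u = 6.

Divide through by 3: u'' - 2u' + 17u = 2.
Characteristic equation r² - 2r + 17 = 0 has discriminant (-2)² - 4·(17) = -64 < 0, so r = 1 ± 4i.
Hence u_h = C1*cos(4*t)*exp(t) + C2*exp(t)*sin(4*t).
For the particular solution try u_p = A0. Substituting and matching coefficients of each power of t gives A0 = 2/17, so u_p = 2/17.

u = 2/17 + C1*cos(4*t)*exp(t) + C2*exp(t)*sin(4*t)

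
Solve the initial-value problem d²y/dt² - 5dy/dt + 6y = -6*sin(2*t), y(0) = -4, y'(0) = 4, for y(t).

y = -29*exp(2*t)/2 - 15*cos(2*t)/26 - 3*sin(2*t)/26 + 144*exp(3*t)/13

Characteristic equation r² - 5r + 6 = 0 factors as (r - 2)(r - 3) = 0, so r = 2, 3.
Hence y_h = C1*exp(2*t) + C2*exp(3*t).
Try y_p = A*cos(2*t) + B*sin(2*t). Substituting and equating the coefficients of cos(2t) and sin(2t) gives A = -15/26, B = -3/26, so y_p = -15*cos(2*t)/26 - 3*sin(2*t)/26.
General solution: y = -15*cos(2*t)/26 - 3*sin(2*t)/26 + C1*exp(2*t) + C2*exp(3*t).
Apply the initial conditions: y(0) = -15/26 + C1 + C2 = -4 and y'(0) = -3/13 + 2*C1 + 3*C2 = 4. Solving gives C1 = -29/2, C2 = 144/13.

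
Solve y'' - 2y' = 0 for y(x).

y = C2 + C1*exp(2*x)

Characteristic equation r² - 2r = 0 factors as (r - 2)r = 0, so r = 2, 0.
Hence y_h = C1*exp(2*x) + C2.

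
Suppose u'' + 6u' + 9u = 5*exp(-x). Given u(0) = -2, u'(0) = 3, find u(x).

Characteristic equation r² + 6r + 9 = 0 has discriminant (6)² - 4·(9) = 0, so r = -3 is a repeated root.
Hence u_h = (C1 + C2*x)*exp(-3*x).
Try u_p = A*exp(-x). Substituting into the equation and dividing by exp(-x) gives A = 5/4, so u_p = 5*exp(-x)/4.
General solution: u = 5*exp(-x)/4 + C1*exp(-3*x) + C2*x*exp(-3*x).
Apply the initial conditions: u(0) = 5/4 + C1 = -2 and u'(0) = -5/4 + C2 - 3*C1 = 3. Solving gives C1 = -13/4, C2 = -11/2.

u = -13*exp(-3*x)/4 + 5*exp(-x)/4 - 11*x*exp(-3*x)/2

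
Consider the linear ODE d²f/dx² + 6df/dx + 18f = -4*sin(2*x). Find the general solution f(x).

f = -14*sin(2*x)/85 + 12*cos(2*x)/85 + C1*cos(3*x)*exp(-3*x) + C2*exp(-3*x)*sin(3*x)

Characteristic equation r² + 6r + 18 = 0 has discriminant (6)² - 4·(18) = -36 < 0, so r = -3 ± 3i.
Hence f_h = C1*cos(3*x)*exp(-3*x) + C2*exp(-3*x)*sin(3*x).
Try f_p = A*cos(2*x) + B*sin(2*x). Substituting and equating the coefficients of cos(2x) and sin(2x) gives A = 12/85, B = -14/85, so f_p = -14*sin(2*x)/85 + 12*cos(2*x)/85.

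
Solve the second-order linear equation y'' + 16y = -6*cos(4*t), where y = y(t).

y = C1*cos(4*t) + C2*sin(4*t) - 3*t*sin(4*t)/4

Characteristic equation r² + 16 = 0 has discriminant (0)² - 4·(16) = -64 < 0, so r = ± 4i.
Hence y_h = C1*cos(4*t) + C2*sin(4*t).
Since ±4i are characteristic roots, multiply the trial by t. Try y_p = t*(A*cos(4*t) + B*sin(4*t)). Substituting and equating the coefficients of cos(4t) and sin(4t) gives A = 0, B = -3/4, so y_p = -3*t*sin(4*t)/4.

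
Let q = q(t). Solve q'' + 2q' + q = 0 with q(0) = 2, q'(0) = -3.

Characteristic equation r² + 2r + 1 = 0 has discriminant (2)² - 4·(1) = 0, so r = -1 is a repeated root.
Hence q_h = (C1 + C2*t)*exp(-t).
Apply the initial conditions: q(0) = C1 = 2 and q'(0) = C2 - C1 = -3. Solving gives C1 = 2, C2 = -1.

q = 2*exp(-t) - t*exp(-t)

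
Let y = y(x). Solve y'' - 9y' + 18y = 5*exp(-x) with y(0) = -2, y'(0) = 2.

y = -61*exp(3*x)/12 + 5*exp(-x)/28 + 61*exp(6*x)/21

Characteristic equation r² - 9r + 18 = 0 factors as (r - 3)(r - 6) = 0, so r = 3, 6.
Hence y_h = C1*exp(3*x) + C2*exp(6*x).
Try y_p = A*exp(-x). Substituting into the equation and dividing by exp(-x) gives A = 5/28, so y_p = 5*exp(-x)/28.
General solution: y = 5*exp(-x)/28 + C1*exp(3*x) + C2*exp(6*x).
Apply the initial conditions: y(0) = 5/28 + C1 + C2 = -2 and y'(0) = -5/28 + 3*C1 + 6*C2 = 2. Solving gives C1 = -61/12, C2 = 61/21.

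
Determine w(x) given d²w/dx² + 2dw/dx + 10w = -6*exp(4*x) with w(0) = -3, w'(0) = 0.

w = -3*exp(4*x)/17 - 48*cos(3*x)*exp(-x)/17 - 12*exp(-x)*sin(3*x)/17

Characteristic equation r² + 2r + 10 = 0 has discriminant (2)² - 4·(10) = -36 < 0, so r = -1 ± 3i.
Hence w_h = C1*cos(3*x)*exp(-x) + C2*exp(-x)*sin(3*x).
Try w_p = A*exp(4*x). Substituting into the equation and dividing by exp(4*x) gives A = -3/17, so w_p = -3*exp(4*x)/17.
General solution: w = -3*exp(4*x)/17 + C1*cos(3*x)*exp(-x) + C2*exp(-x)*sin(3*x).
Apply the initial conditions: w(0) = -3/17 + C1 = -3 and w'(0) = -12/17 - C1 + 3*C2 = 0. Solving gives C1 = -48/17, C2 = -12/17.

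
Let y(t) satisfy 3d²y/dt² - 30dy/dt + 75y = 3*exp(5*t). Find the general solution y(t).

y = C1*exp(5*t) + t**2*exp(5*t)/2 + C2*t*exp(5*t)

Divide through by 3: y'' - 10y' + 25y = exp(5*t).
Characteristic equation r² - 10r + 25 = 0 has discriminant (-10)² - 4·(25) = 0, so r = 5 is a repeated root.
Hence y_h = (C1 + C2*t)*exp(5*t).
Since exp(5*t) solves the homogeneous equation (r = 5 is a root of multiplicity 2), multiply the trial by t^2. Try y_p = A*t^2*exp(5*t). Substituting into the equation and dividing by exp(5*t) gives A = 1/2, so y_p = t^2*exp(5*t)/2.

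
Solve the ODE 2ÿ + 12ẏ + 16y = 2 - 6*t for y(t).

y = 13/32 - 3*t/8 + C1*exp(-2*t) + C2*exp(-4*t)

Divide through by 2: y'' + 6y' + 8y = 1 - 3*t.
Characteristic equation r² + 6r + 8 = 0 factors as (r + 2)(r + 4) = 0, so r = -2, -4.
Hence y_h = C1*exp(-2*t) + C2*exp(-4*t).
For the particular solution try y_p = A0 + A1*t. Substituting and matching coefficients of each power of t gives A0 = 13/32, A1 = -3/8, so y_p = 13/32 - 3*t/8.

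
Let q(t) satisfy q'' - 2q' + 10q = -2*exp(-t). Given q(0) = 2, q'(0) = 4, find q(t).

Characteristic equation r² - 2r + 10 = 0 has discriminant (-2)² - 4·(10) = -36 < 0, so r = 1 ± 3i.
Hence q_h = C1*cos(3*t)*exp(t) + C2*exp(t)*sin(3*t).
Try q_p = A*exp(-t). Substituting into the equation and dividing by exp(-t) gives A = -2/13, so q_p = -2*exp(-t)/13.
General solution: q = -2*exp(-t)/13 + C1*cos(3*t)*exp(t) + C2*exp(t)*sin(3*t).
Apply the initial conditions: q(0) = -2/13 + C1 = 2 and q'(0) = 2/13 + C1 + 3*C2 = 4. Solving gives C1 = 28/13, C2 = 22/39.

q = -2*exp(-t)/13 + 22*exp(t)*sin(3*t)/39 + 28*cos(3*t)*exp(t)/13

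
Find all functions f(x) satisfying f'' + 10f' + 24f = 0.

Characteristic equation r² + 10r + 24 = 0 factors as (r + 6)(r + 4) = 0, so r = -6, -4.
Hence f_h = C1*exp(-6*x) + C2*exp(-4*x).

f = C1*exp(-6*x) + C2*exp(-4*x)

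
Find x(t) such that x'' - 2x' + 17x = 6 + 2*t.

x = 106/289 + 2*t/17 + C1*cos(4*t)*exp(t) + C2*exp(t)*sin(4*t)

Characteristic equation r² - 2r + 17 = 0 has discriminant (-2)² - 4·(17) = -64 < 0, so r = 1 ± 4i.
Hence x_h = C1*cos(4*t)*exp(t) + C2*exp(t)*sin(4*t).
For the particular solution try x_p = A0 + A1*t. Substituting and matching coefficients of each power of t gives A0 = 106/289, A1 = 2/17, so x_p = 106/289 + 2*t/17.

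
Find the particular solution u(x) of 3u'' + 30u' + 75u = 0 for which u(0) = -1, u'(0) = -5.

Divide through by 3: u'' + 10u' + 25u = 0.
Characteristic equation r² + 10r + 25 = 0 has discriminant (10)² - 4·(25) = 0, so r = -5 is a repeated root.
Hence u_h = (C1 + C2*x)*exp(-5*x).
Apply the initial conditions: u(0) = C1 = -1 and u'(0) = C2 - 5*C1 = -5. Solving gives C1 = -1, C2 = -10.

u = -exp(-5*x) - 10*x*exp(-5*x)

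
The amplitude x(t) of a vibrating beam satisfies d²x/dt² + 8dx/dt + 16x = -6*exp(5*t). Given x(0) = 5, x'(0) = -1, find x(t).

x = -2*exp(5*t)/27 + 137*exp(-4*t)/27 + 59*t*exp(-4*t)/3

Characteristic equation r² + 8r + 16 = 0 has discriminant (8)² - 4·(16) = 0, so r = -4 is a repeated root.
Hence x_h = (C1 + C2*t)*exp(-4*t).
Try x_p = A*exp(5*t). Substituting into the equation and dividing by exp(5*t) gives A = -2/27, so x_p = -2*exp(5*t)/27.
General solution: x = -2*exp(5*t)/27 + C1*exp(-4*t) + C2*t*exp(-4*t).
Apply the initial conditions: x(0) = -2/27 + C1 = 5 and x'(0) = -10/27 + C2 - 4*C1 = -1. Solving gives C1 = 137/27, C2 = 59/3.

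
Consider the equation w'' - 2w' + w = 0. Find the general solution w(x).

Characteristic equation r² - 2r + 1 = 0 has discriminant (-2)² - 4·(1) = 0, so r = 1 is a repeated root.
Hence w_h = (C1 + C2*x)*exp(x).

w = C1*exp(x) + C2*x*exp(x)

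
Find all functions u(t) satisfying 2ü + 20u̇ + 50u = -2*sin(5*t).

u = cos(5*t)/50 + C1*exp(-5*t) + C2*t*exp(-5*t)

Divide through by 2: u'' + 10u' + 25u = -sin(5*t).
Characteristic equation r² + 10r + 25 = 0 has discriminant (10)² - 4·(25) = 0, so r = -5 is a repeated root.
Hence u_h = (C1 + C2*t)*exp(-5*t).
Try u_p = A*cos(5*t) + B*sin(5*t). Substituting and equating the coefficients of cos(5t) and sin(5t) gives A = 1/50, B = 0, so u_p = cos(5*t)/50.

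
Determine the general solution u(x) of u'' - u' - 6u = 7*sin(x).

u = -49*sin(x)/50 + 7*cos(x)/50 + C1*exp(3*x) + C2*exp(-2*x)

Characteristic equation r² - r - 6 = 0 factors as (r - 3)(r + 2) = 0, so r = 3, -2.
Hence u_h = C1*exp(3*x) + C2*exp(-2*x).
Try u_p = A*cos(x) + B*sin(x). Substituting and equating the coefficients of cos(x) and sin(x) gives A = 7/50, B = -49/50, so u_p = -49*sin(x)/50 + 7*cos(x)/50.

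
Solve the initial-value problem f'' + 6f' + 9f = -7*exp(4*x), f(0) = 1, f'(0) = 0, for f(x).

f = -exp(4*x)/7 + 8*exp(-3*x)/7 + 4*x*exp(-3*x)

Characteristic equation r² + 6r + 9 = 0 has discriminant (6)² - 4·(9) = 0, so r = -3 is a repeated root.
Hence f_h = (C1 + C2*x)*exp(-3*x).
Try f_p = A*exp(4*x). Substituting into the equation and dividing by exp(4*x) gives A = -1/7, so f_p = -exp(4*x)/7.
General solution: f = -exp(4*x)/7 + C1*exp(-3*x) + C2*x*exp(-3*x).
Apply the initial conditions: f(0) = -1/7 + C1 = 1 and f'(0) = -4/7 + C2 - 3*C1 = 0. Solving gives C1 = 8/7, C2 = 4.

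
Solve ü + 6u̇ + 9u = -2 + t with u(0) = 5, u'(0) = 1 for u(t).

Characteristic equation r² + 6r + 9 = 0 has discriminant (6)² - 4·(9) = 0, so r = -3 is a repeated root.
Hence u_h = (C1 + C2*t)*exp(-3*t).
For the particular solution try u_p = A0 + A1*t. Substituting and matching coefficients of each power of t gives A0 = -8/27, A1 = 1/9, so u_p = -8/27 + t/9.
General solution: u = -8/27 + t/9 + C1*exp(-3*t) + C2*t*exp(-3*t).
Apply the initial conditions: u(0) = -8/27 + C1 = 5 and u'(0) = 1/9 + C2 - 3*C1 = 1. Solving gives C1 = 143/27, C2 = 151/9.

u = -8/27 + t/9 + 143*exp(-3*t)/27 + 151*t*exp(-3*t)/9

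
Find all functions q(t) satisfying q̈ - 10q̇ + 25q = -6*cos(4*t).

Characteristic equation r² - 10r + 25 = 0 has discriminant (-10)² - 4·(25) = 0, so r = 5 is a repeated root.
Hence q_h = (C1 + C2*t)*exp(5*t).
Try q_p = A*cos(4*t) + B*sin(4*t). Substituting and equating the coefficients of cos(4t) and sin(4t) gives A = -54/1681, B = 240/1681, so q_p = -54*cos(4*t)/1681 + 240*sin(4*t)/1681.

q = -54*cos(4*t)/1681 + 240*sin(4*t)/1681 + C1*exp(5*t) + C2*t*exp(5*t)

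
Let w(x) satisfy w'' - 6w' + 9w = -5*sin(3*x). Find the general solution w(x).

Characteristic equation r² - 6r + 9 = 0 has discriminant (-6)² - 4·(9) = 0, so r = 3 is a repeated root.
Hence w_h = (C1 + C2*x)*exp(3*x).
Try w_p = A*cos(3*x) + B*sin(3*x). Substituting and equating the coefficients of cos(3x) and sin(3x) gives A = -5/18, B = 0, so w_p = -5*cos(3*x)/18.

w = -5*cos(3*x)/18 + C1*exp(3*x) + C2*x*exp(3*x)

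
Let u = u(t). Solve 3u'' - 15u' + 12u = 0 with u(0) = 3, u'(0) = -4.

u = -7*exp(4*t)/3 + 16*exp(t)/3

Divide through by 3: u'' - 5u' + 4u = 0.
Characteristic equation r² - 5r + 4 = 0 factors as (r - 1)(r - 4) = 0, so r = 1, 4.
Hence u_h = C1*exp(t) + C2*exp(4*t).
Apply the initial conditions: u(0) = C1 + C2 = 3 and u'(0) = C1 + 4*C2 = -4. Solving gives C1 = 16/3, C2 = -7/3.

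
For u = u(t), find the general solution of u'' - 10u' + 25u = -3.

u = -3/25 + C1*exp(5*t) + C2*t*exp(5*t)

Characteristic equation r² - 10r + 25 = 0 has discriminant (-10)² - 4·(25) = 0, so r = 5 is a repeated root.
Hence u_h = (C1 + C2*t)*exp(5*t).
For the particular solution try u_p = A0. Substituting and matching coefficients of each power of t gives A0 = -3/25, so u_p = -3/25.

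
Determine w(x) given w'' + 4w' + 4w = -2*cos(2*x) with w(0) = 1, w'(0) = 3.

w = -sin(2*x)/4 + 11*x*exp(-2*x)/2 + exp(-2*x)

Characteristic equation r² + 4r + 4 = 0 has discriminant (4)² - 4·(4) = 0, so r = -2 is a repeated root.
Hence w_h = (C1 + C2*x)*exp(-2*x).
Try w_p = A*cos(2*x) + B*sin(2*x). Substituting and equating the coefficients of cos(2x) and sin(2x) gives A = 0, B = -1/4, so w_p = -sin(2*x)/4.
General solution: w = -sin(2*x)/4 + C1*exp(-2*x) + C2*x*exp(-2*x).
Apply the initial conditions: w(0) = C1 = 1 and w'(0) = -1/2 + C2 - 2*C1 = 3. Solving gives C1 = 1, C2 = 11/2.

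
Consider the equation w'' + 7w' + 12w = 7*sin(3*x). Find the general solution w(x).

w = -49*cos(3*x)/150 + 7*sin(3*x)/150 + C1*exp(-3*x) + C2*exp(-4*x)

Characteristic equation r² + 7r + 12 = 0 factors as (r + 3)(r + 4) = 0, so r = -3, -4.
Hence w_h = C1*exp(-3*x) + C2*exp(-4*x).
Try w_p = A*cos(3*x) + B*sin(3*x). Substituting and equating the coefficients of cos(3x) and sin(3x) gives A = -49/150, B = 7/150, so w_p = -49*cos(3*x)/150 + 7*sin(3*x)/150.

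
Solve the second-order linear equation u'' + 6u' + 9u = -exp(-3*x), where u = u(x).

Characteristic equation r² + 6r + 9 = 0 has discriminant (6)² - 4·(9) = 0, so r = -3 is a repeated root.
Hence u_h = (C1 + C2*x)*exp(-3*x).
Since exp(-3*x) solves the homogeneous equation (r = -3 is a root of multiplicity 2), multiply the trial by x^2. Try u_p = A*x^2*exp(-3*x). Substituting into the equation and dividing by exp(-3*x) gives A = -1/2, so u_p = -x^2*exp(-3*x)/2.

u = C1*exp(-3*x) - x**2*exp(-3*x)/2 + C2*x*exp(-3*x)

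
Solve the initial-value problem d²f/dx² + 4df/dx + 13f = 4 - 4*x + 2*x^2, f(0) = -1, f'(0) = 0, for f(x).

f = 896/2197 - 68*x/169 + 2*x**2/13 - 5302*exp(-2*x)*sin(3*x)/6591 - 3093*cos(3*x)*exp(-2*x)/2197

Characteristic equation r² + 4r + 13 = 0 has discriminant (4)² - 4·(13) = -36 < 0, so r = -2 ± 3i.
Hence f_h = C1*cos(3*x)*exp(-2*x) + C2*exp(-2*x)*sin(3*x).
For the particular solution try f_p = A0 + A1*x + A2*x^2. Substituting and matching coefficients of each power of x gives A0 = 896/2197, A1 = -68/169, A2 = 2/13, so f_p = 896/2197 - 68*x/169 + 2*x^2/13.
General solution: f = 896/2197 - 68*x/169 + 2*x^2/13 + C1*cos(3*x)*exp(-2*x) + C2*exp(-2*x)*sin(3*x).
Apply the initial conditions: f(0) = 896/2197 + C1 = -1 and f'(0) = -68/169 - 2*C1 + 3*C2 = 0. Solving gives C1 = -3093/2197, C2 = -5302/6591.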